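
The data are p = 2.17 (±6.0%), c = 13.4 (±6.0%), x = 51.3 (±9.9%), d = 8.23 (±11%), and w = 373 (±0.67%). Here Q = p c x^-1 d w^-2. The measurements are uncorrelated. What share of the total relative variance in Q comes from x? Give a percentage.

33.5%

(δQ/Q)² = (1·δp/p)² + (1·δc/c)² + (-1·δx/x)² + (1·δd/d)² + (-2·δw/w)²
  p term: (1×0.0600)² = 0.00360
  c term: (1×0.0600)² = 0.00360
  x term: (-1×0.0990)² = 0.00980
  d term: (1×0.110)² = 0.0121
  w term: (-2×0.00670)² = 0.000180
Total = 0.0293. Share from x = 0.00980/0.0293 = 0.335.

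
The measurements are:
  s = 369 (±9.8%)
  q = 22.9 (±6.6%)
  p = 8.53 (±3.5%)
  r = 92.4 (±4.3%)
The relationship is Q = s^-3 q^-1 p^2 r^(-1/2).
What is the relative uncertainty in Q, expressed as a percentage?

Relative error in a monomial: (δQ/Q)² = Σ (nᵢ · δxᵢ/xᵢ)².
  (-3·δs/s)² = (-3×0.0980)² = 0.0864;  (-1·δq/q)² = (-1×0.0660)² = 0.00436;  (2·δp/p)² = (2×0.0350)² = 0.00490;  (−½·δr/r)² = (-0.5×0.0430)² = 0.000462
δQ/Q = √(0.0962) = 0.310

31.0%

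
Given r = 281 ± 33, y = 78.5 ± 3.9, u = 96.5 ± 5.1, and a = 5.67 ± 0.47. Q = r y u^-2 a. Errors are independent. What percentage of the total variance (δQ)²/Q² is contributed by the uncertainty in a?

20.0%

(δQ/Q)² = (1·δr/r)² + (1·δy/y)² + (-2·δu/u)² + (1·δa/a)²
  r term: (1×0.117)² = 0.0138
  y term: (1×0.0497)² = 0.00247
  u term: (-2×0.0528)² = 0.0112
  a term: (1×0.0829)² = 0.00687
Total = 0.0343. Share from a = 0.00687/0.0343 = 0.200.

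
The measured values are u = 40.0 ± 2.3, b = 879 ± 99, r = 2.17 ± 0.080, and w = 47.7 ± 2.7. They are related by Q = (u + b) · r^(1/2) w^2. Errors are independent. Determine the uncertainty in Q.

Let h = u + b = 919. δh = √(δu² + δb²) = √(5.29 + 9800) = 99.0, so δh/h = 0.108.
Q is then a monomial in h, r, w:
δQ/Q = √((δh/h)² + (½·δr/r)² + (2·δw/w)²) = √(0.0116 + 0.000340 + 0.0128) = 0.157
Q = 3.08e+06, so δQ = 0.157 × 3.08e+06 = 4.85e+05.

4.85e+05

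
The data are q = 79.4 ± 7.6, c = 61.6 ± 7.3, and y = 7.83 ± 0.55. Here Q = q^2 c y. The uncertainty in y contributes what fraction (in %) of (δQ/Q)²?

(δQ/Q)² = (2·δq/q)² + (1·δc/c)² + (1·δy/y)²
  q term: (2×0.0957)² = 0.0366
  c term: (1×0.119)² = 0.0140
  y term: (1×0.0702)² = 0.00493
Total = 0.0556. Share from y = 0.00493/0.0556 = 0.0887.

8.87%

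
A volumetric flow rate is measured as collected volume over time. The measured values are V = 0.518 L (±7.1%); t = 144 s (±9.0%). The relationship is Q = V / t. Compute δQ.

0.000412 L/s

Q is a product of powers, so relative uncertainties combine in quadrature:
  (1·δV/V)² = (1×0.0710)² = 0.00504;  (-1·δt/t)² = (-1×0.0900)² = 0.00810
δQ/Q = √(0.0131) = 0.115
Q = 0.00360 L/s, so δQ = 0.115 × 0.00360 = 0.000412 L/s.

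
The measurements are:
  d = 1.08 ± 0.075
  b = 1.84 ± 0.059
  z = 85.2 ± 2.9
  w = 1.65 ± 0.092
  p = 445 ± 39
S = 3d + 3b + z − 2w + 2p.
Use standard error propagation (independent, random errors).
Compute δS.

78.1

For a sum/difference, combine absolute errors in quadrature:
  (3·δd)² = 0.0506;  (3·δb)² = 0.0313;  (δz)² = 8.41;  (2·δw)² = 0.0339;  (2·δp)² = 6080
δS = √(6090) = 78.1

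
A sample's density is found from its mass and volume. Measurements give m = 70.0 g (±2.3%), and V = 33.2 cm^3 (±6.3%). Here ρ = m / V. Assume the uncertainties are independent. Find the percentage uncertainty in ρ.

6.71%

Products/powers → add relative errors in quadrature, weighted by exponent:
  (1·δm/m)² = (1×0.0230)² = 0.000529;  (-1·δV/V)² = (-1×0.0630)² = 0.00397
δρ/ρ = √(0.00450) = 0.0671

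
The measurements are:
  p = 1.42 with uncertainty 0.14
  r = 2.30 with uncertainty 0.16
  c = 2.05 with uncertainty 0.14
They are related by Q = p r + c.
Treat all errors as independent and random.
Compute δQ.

0.418

Let w = p·r = 3.27. δw/w = √((1·δp/p)² + (1·δr/r)²) = √(0.00972 + 0.00484) = 0.121, so δw = 0.394.
Q = w + c: δQ = √(δw² + δc²) = √(0.155 + 0.0196) = 0.418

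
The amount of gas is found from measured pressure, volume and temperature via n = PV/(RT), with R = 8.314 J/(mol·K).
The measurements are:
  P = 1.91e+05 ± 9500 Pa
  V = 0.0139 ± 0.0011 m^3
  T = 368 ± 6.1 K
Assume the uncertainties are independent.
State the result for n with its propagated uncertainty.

0.868 ± 0.0824 mol

For a monomial n ∝ P, V, T^-1, fractional errors add in quadrature:
  (1·δP/P)² = (1×0.0497)² = 0.00247;  (1·δV/V)² = (1×0.0791)² = 0.00626;  (-1·δT/T)² = (-1×0.0166)² = 0.000275
δn/n = √(0.00901) = 0.0949
n = 0.868 mol, so δn = 0.0949 × 0.868 = 0.0824 mol.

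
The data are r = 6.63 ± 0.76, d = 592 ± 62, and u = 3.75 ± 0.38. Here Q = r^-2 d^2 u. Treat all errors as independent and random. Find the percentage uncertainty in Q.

Each factor contributes (exponent × relative error)² to (δQ/Q)²:
  (-2·δr/r)² = (-2×0.115)² = 0.0526;  (2·δd/d)² = (2×0.105)² = 0.0439;  (1·δu/u)² = (1×0.101)² = 0.0103
δQ/Q = √(0.107) = 0.327

32.7%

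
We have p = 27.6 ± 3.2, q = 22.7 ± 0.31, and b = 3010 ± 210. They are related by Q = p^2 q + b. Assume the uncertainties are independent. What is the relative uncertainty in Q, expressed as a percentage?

Let w = p^2·q = 17300. δw/w = √((2·δp/p)² + (1·δq/q)²) = √(0.0538 + 0.000186) = 0.232, so δw = 4020.
Q = w + b: δQ = √(δw² + δb²) = √(1.61e+07 + 44100) = 4020
Q = 20300, so δQ/Q = 4020/20300 = 0.198.

19.8%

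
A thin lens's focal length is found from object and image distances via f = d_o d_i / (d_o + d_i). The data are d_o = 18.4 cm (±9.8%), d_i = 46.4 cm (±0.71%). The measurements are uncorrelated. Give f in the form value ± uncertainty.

13.2 ± 0.925 cm

∂f/∂d_o = (d_i/(d_o+d_i))² = 0.513;  ∂f/∂d_i = (d_o/(d_o+d_i))² = 0.0806
δf = √((∂f/∂d_o · δd_o)² + (∂f/∂d_i · δd_i)²) = √(0.855 + 0.000706) = 0.925 cm
f = 13.2 cm.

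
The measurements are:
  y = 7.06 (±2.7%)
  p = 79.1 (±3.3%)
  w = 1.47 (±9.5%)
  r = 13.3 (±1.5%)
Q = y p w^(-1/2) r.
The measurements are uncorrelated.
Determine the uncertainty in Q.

Since Q is a product/quotient, work with relative uncertainties:
  (1·δy/y)² = (1×0.0270)² = 0.000729;  (1·δp/p)² = (1×0.0330)² = 0.00109;  (−½·δw/w)² = (-0.5×0.0950)² = 0.00226;  (1·δr/r)² = (1×0.0150)² = 0.000225
δQ/Q = √(0.00430) = 0.0656
Q = 6130, so δQ = 0.0656 × 6130 = 402.

402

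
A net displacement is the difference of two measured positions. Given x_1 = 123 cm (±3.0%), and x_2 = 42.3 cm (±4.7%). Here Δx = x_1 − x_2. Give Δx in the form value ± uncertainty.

80.7 ± 4.19 cm

Δx is a linear combination, so absolute uncertainties add in quadrature:
  (δx_1)² = 13.6;  (δx_2)² = 3.95
δΔx = √(17.6) = 4.19 cm
Δx = 80.7 cm.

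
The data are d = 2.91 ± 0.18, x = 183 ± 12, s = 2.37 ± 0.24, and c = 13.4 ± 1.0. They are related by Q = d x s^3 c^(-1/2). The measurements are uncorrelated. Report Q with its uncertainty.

Since Q is a product/quotient, work with relative uncertainties:
  (1·δd/d)² = (1×0.0619)² = 0.00383;  (1·δx/x)² = (1×0.0656)² = 0.00430;  (3·δs/s)² = (3×0.101)² = 0.0923;  (−½·δc/c)² = (-0.5×0.0746)² = 0.00139
δQ/Q = √(0.102) = 0.319
Q = 1940, so δQ = 0.319 × 1940 = 618.

1940 ± 618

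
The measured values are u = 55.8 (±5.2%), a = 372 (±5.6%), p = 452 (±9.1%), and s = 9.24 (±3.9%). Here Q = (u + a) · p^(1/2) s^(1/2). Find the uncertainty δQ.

Let w = u + a = 428. δw = √(δu² + δa²) = √(8.42 + 434) = 21.0, so δw/w = 0.0492.
Q is then a monomial in w, p, s:
δQ/Q = √((δw/w)² + (½·δp/p)² + (½·δs/s)²) = √(0.00242 + 0.00207 + 0.000380) = 0.0698
Q = 27600, so δQ = 0.0698 × 27600 = 1930.

1930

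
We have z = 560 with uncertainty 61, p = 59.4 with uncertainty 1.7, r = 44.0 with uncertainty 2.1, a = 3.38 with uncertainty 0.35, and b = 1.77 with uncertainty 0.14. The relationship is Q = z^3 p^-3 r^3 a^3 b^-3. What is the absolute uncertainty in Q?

2.66e+08

Q is a product of powers, so relative uncertainties combine in quadrature:
  (3·δz/z)² = (3×0.109)² = 0.107;  (-3·δp/p)² = (-3×0.0286)² = 0.00737;  (3·δr/r)² = (3×0.0477)² = 0.0205;  (3·δa/a)² = (3×0.104)² = 0.0965;  (-3·δb/b)² = (-3×0.0791)² = 0.0563
δQ/Q = √(0.287) = 0.536
Q = 4.97e+08, so δQ = 0.536 × 4.97e+08 = 2.66e+08.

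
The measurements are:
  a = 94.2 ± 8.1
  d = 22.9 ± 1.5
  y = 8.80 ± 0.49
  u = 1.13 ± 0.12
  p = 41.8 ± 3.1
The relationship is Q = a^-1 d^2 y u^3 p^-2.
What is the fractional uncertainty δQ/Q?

Since Q is a product/quotient, work with relative uncertainties:
  (-1·δa/a)² = (-1×0.0860)² = 0.00739;  (2·δd/d)² = (2×0.0655)² = 0.0172;  (1·δy/y)² = (1×0.0557)² = 0.00310;  (3·δu/u)² = (3×0.106)² = 0.101;  (-2·δp/p)² = (-2×0.0742)² = 0.0220
δQ/Q = √(0.151) = 0.389

0.389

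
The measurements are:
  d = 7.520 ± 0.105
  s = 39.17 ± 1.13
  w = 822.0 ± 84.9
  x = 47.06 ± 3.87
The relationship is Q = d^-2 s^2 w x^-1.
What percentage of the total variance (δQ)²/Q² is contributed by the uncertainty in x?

(δQ/Q)² = (-2·δd/d)² + (2·δs/s)² + (1·δw/w)² + (-1·δx/x)²
  d term: (-2×0.0140)² = 0.000780
  s term: (2×0.0288)² = 0.00333
  w term: (1×0.103)² = 0.0107
  x term: (-1×0.0822)² = 0.00676
Total = 0.0215. Share from x = 0.00676/0.0215 = 0.314.

31.4%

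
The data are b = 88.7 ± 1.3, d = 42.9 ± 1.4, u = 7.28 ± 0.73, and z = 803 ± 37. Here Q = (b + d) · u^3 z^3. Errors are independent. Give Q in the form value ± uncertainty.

Let w = b + d = 132. δw = √(δb² + δd²) = √(1.69 + 1.96) = 1.91, so δw/w = 0.0145.
Q is then a monomial in w, u, z:
δQ/Q = √((δw/w)² + (3·δu/u)² + (3·δz/z)²) = √(0.000211 + 0.0905 + 0.0191) = 0.331
Q = 2.63e+13, so δQ = 0.331 × 2.63e+13 = 8.71e+12.

(2.63 ± 0.871) × 10^13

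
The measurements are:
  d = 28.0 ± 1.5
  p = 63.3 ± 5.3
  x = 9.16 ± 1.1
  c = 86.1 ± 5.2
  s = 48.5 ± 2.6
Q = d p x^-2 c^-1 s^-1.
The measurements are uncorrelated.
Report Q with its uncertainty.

0.00506 ± 0.00138

For a monomial Q ∝ d, p, x^-2, c^-1, s^-1, fractional errors add in quadrature:
  (1·δd/d)² = (1×0.0536)² = 0.00287;  (1·δp/p)² = (1×0.0837)² = 0.00701;  (-2·δx/x)² = (-2×0.120)² = 0.0577;  (-1·δc/c)² = (-1×0.0604)² = 0.00365;  (-1·δs/s)² = (-1×0.0536)² = 0.00287
δQ/Q = √(0.0741) = 0.272
Q = 0.00506, so δQ = 0.272 × 0.00506 = 0.00138.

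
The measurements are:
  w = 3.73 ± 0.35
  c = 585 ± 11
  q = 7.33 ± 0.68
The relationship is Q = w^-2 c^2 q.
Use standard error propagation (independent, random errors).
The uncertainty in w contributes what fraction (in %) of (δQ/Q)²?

(δQ/Q)² = (-2·δw/w)² + (2·δc/c)² + (1·δq/q)²
  w term: (-2×0.0938)² = 0.0352
  c term: (2×0.0188)² = 0.00141
  q term: (1×0.0928)² = 0.00861
Total = 0.0452. Share from w = 0.0352/0.0452 = 0.779.

77.9%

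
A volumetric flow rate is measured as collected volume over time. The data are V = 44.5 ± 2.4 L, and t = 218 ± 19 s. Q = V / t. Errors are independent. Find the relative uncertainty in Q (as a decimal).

Each factor contributes (exponent × relative error)² to (δQ/Q)²:
  (1·δV/V)² = (1×0.0539)² = 0.00291;  (-1·δt/t)² = (-1×0.0872)² = 0.00760
δQ/Q = √(0.0105) = 0.102

0.102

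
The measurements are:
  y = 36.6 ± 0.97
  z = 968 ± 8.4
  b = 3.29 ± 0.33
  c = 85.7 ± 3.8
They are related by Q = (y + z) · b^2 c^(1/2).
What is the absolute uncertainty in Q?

Let u = y + z = 1000. δu = √(δy² + δz²) = √(0.941 + 70.6) = 8.46, so δu/u = 0.00842.
Q is then a monomial in u, b, c:
δQ/Q = √((δu/u)² + (2·δb/b)² + (½·δc/c)²) = √(7.08e-05 + 0.0402 + 0.000492) = 0.202
Q = 1.01e+05, so δQ = 0.202 × 1.01e+05 = 20300.

20300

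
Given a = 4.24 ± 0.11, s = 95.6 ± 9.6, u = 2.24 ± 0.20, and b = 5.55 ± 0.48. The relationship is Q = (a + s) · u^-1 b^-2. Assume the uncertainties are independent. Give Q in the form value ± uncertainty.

1.45 ± 0.314

Let w = a + s = 99.8. δw = √(δa² + δs²) = √(0.0121 + 92.2) = 9.60, so δw/w = 0.0962.
Q is then a monomial in w, u, b:
δQ/Q = √((δw/w)² + (-1·δu/u)² + (-2·δb/b)²) = √(0.00925 + 0.00797 + 0.0299) = 0.217
Q = 1.45, so δQ = 0.217 × 1.45 = 0.314.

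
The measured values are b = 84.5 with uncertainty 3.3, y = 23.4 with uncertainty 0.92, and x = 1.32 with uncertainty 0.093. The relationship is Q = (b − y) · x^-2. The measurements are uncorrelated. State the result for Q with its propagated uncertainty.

Let u = b − y = 61.1. δu = √(δb² + δy²) = √(10.9 + 0.846) = 3.43, so δu/u = 0.0561.
Q is then a monomial in u, x:
δQ/Q = √((δu/u)² + (-2·δx/x)²) = √(0.00314 + 0.0199) = 0.152
Q = 35.1, so δQ = 0.152 × 35.1 = 5.32.

35.1 ± 5.32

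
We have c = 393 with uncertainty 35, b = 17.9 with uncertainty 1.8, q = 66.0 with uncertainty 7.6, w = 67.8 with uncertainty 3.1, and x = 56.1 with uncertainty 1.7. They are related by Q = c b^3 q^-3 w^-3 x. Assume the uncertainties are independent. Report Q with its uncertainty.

0.00141 ± 0.000688

For a monomial Q ∝ c, b^3, q^-3, w^-3, x, fractional errors add in quadrature:
  (1·δc/c)² = (1×0.0891)² = 0.00793;  (3·δb/b)² = (3×0.101)² = 0.0910;  (-3·δq/q)² = (-3×0.115)² = 0.119;  (-3·δw/w)² = (-3×0.0457)² = 0.0188;  (1·δx/x)² = (1×0.0303)² = 0.000918
δQ/Q = √(0.238) = 0.488
Q = 0.00141, so δQ = 0.488 × 0.00141 = 0.000688.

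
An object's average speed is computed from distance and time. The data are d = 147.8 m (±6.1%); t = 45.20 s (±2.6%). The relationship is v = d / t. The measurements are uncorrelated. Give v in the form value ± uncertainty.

Each factor contributes (exponent × relative error)² to (δv/v)²:
  (1·δd/d)² = (1×0.0610)² = 0.00372;  (-1·δt/t)² = (-1×0.0260)² = 0.000676
δv/v = √(0.00440) = 0.0663
v = 3.270 m/s, so δv = 0.0663 × 3.270 = 0.217 m/s.

3.270 ± 0.217 m/s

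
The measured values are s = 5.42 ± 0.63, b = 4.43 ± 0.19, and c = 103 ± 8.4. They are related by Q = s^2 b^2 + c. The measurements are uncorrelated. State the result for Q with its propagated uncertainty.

680 ± 143

Let p = s^2·b^2 = 577. δp/p = √((2·δs/s)² + (2·δb/b)²) = √(0.0540 + 0.00736) = 0.248, so δp = 143.
Q = p + c: δQ = √(δp² + δc²) = √(20400 + 70.6) = 143
Q = 680.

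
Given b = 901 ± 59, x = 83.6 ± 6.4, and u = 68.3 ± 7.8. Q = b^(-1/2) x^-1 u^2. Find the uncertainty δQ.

0.452

Each factor contributes (exponent × relative error)² to (δQ/Q)²:
  (−½·δb/b)² = (-0.5×0.0655)² = 0.00107;  (-1·δx/x)² = (-1×0.0766)² = 0.00586;  (2·δu/u)² = (2×0.114)² = 0.0522
δQ/Q = √(0.0591) = 0.243
Q = 1.86, so δQ = 0.243 × 1.86 = 0.452.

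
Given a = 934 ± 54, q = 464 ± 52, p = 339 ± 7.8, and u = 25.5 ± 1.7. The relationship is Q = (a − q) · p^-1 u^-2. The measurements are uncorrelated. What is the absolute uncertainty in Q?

0.000446

Let w = a − q = 470. δw = √(δa² + δq²) = √(2920 + 2700) = 75.0, so δw/w = 0.160.
Q is then a monomial in w, p, u:
δQ/Q = √((δw/w)² + (-1·δp/p)² + (-2·δu/u)²) = √(0.0254 + 0.000529 + 0.0178) = 0.209
Q = 0.00213, so δQ = 0.209 × 0.00213 = 0.000446.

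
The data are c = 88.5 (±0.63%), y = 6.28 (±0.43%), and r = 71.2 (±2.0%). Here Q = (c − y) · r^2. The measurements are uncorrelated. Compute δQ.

16900

Let u = c − y = 82.2. δu = √(δc² + δy²) = √(0.311 + 0.000729) = 0.558, so δu/u = 0.00679.
Q is then a monomial in u, r:
δQ/Q = √((δu/u)² + (2·δr/r)²) = √(4.61e-05 + 0.00160) = 0.0406
Q = 4.17e+05, so δQ = 0.0406 × 4.17e+05 = 16900.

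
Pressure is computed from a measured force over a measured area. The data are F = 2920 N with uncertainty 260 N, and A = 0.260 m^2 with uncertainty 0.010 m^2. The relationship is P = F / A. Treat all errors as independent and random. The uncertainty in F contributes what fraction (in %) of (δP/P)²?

84.3%

(δP/P)² = (1·δF/F)² + (-1·δA/A)²
  F term: (1×0.0890)² = 0.00793
  A term: (-1×0.0385)² = 0.00148
Total = 0.00941. Share from F = 0.00793/0.00941 = 0.843.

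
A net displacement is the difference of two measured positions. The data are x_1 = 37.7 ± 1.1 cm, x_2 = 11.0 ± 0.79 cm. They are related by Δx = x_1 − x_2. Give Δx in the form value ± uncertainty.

26.7 ± 1.35 cm

Absolute uncertainties add in quadrature for a linear combination:
  (δx_1)² = 1.21;  (δx_2)² = 0.624
δΔx = √(1.83) = 1.35 cm
Δx = 26.7 cm.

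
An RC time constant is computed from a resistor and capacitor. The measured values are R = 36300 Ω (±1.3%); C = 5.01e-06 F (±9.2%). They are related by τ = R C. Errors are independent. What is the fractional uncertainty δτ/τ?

Since τ is a product/quotient, work with relative uncertainties:
  (1·δR/R)² = (1×0.0130)² = 0.000169;  (1·δC/C)² = (1×0.0920)² = 0.00846
δτ/τ = √(0.00863) = 0.0929

0.0929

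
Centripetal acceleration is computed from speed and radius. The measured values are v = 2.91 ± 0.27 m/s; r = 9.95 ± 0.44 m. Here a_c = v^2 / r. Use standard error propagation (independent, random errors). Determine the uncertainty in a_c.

0.162 m/s^2

Relative error in a monomial: (δa_c/a_c)² = Σ (nᵢ · δxᵢ/xᵢ)².
  (2·δv/v)² = (2×0.0928)² = 0.0344;  (-1·δr/r)² = (-1×0.0442)² = 0.00196
δa_c/a_c = √(0.0364) = 0.191
a_c = 0.851 m/s^2, so δa_c = 0.191 × 0.851 = 0.162 m/s^2.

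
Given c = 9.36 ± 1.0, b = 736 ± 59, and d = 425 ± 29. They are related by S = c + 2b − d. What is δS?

Sums and differences: (δS)² = Σ (cᵢ δxᵢ)².
  (δc)² = 1.00;  (2·δb)² = 13900;  (δd)² = 841
δS = √(14800) = 122

122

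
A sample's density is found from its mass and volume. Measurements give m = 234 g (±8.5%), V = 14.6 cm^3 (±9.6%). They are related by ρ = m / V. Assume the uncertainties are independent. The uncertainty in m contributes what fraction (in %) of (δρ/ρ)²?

43.9%

(δρ/ρ)² = (1·δm/m)² + (-1·δV/V)²
  m term: (1×0.0850)² = 0.00723
  V term: (-1×0.0960)² = 0.00922
Total = 0.0164. Share from m = 0.00723/0.0164 = 0.439.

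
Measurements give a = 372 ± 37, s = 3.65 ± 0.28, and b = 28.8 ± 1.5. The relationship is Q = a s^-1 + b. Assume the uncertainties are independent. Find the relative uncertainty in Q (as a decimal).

0.0986

Let p = a·s^-1 = 102. δp/p = √((1·δa/a)² + (-1·δs/s)²) = √(0.00989 + 0.00588) = 0.126, so δp = 12.8.
Q = p + b: δQ = √(δp² + δb²) = √(164 + 2.25) = 12.9
Q = 131, so δQ/Q = 12.9/131 = 0.0986.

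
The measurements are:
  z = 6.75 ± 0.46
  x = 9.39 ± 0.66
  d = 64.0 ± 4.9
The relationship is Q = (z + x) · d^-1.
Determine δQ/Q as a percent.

9.14%

Let u = z + x = 16.1. δu = √(δz² + δx²) = √(0.212 + 0.436) = 0.804, so δu/u = 0.0498.
Q is then a monomial in u, d:
δQ/Q = √((δu/u)² + (-1·δd/d)²) = √(0.00248 + 0.00586) = 0.0914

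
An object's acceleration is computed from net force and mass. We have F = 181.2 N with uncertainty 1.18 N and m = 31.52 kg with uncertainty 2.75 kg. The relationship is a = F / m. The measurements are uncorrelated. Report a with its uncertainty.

5.749 ± 0.503 m/s^2

Relative error in a monomial: (δa/a)² = Σ (nᵢ · δxᵢ/xᵢ)².
  (1·δF/F)² = (1×0.00651)² = 4.24e-05;  (-1·δm/m)² = (-1×0.0872)² = 0.00761
δa/a = √(0.00765) = 0.0875
a = 5.749 m/s^2, so δa = 0.0875 × 5.749 = 0.503 m/s^2.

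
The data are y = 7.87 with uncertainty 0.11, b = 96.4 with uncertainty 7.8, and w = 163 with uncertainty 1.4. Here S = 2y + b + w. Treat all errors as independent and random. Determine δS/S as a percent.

2.88%

For a sum/difference, combine absolute errors in quadrature:
  (2·δy)² = 0.0484;  (δb)² = 60.8;  (δw)² = 1.96
δS = √(62.8) = 7.93
S = 275, so δS/S = 7.93/275 = 0.0288.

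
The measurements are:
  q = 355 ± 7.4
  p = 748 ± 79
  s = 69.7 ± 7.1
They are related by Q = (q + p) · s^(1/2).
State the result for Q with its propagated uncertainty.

9210 ± 812

Let u = q + p = 1100. δu = √(δq² + δp²) = √(54.8 + 6240) = 79.3, so δu/u = 0.0719.
Q is then a monomial in u, s:
δQ/Q = √((δu/u)² + (½·δs/s)²) = √(0.00517 + 0.00259) = 0.0881
Q = 9210, so δQ = 0.0881 × 9210 = 812.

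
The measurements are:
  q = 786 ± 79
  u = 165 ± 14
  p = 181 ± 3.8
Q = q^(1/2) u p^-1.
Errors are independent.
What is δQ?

Products/powers → add relative errors in quadrature, weighted by exponent:
  (½·δq/q)² = (0.5×0.101)² = 0.00253;  (1·δu/u)² = (1×0.0848)² = 0.00720;  (-1·δp/p)² = (-1×0.0210)² = 0.000441
δQ/Q = √(0.0102) = 0.101
Q = 25.6, so δQ = 0.101 × 25.6 = 2.58.

2.58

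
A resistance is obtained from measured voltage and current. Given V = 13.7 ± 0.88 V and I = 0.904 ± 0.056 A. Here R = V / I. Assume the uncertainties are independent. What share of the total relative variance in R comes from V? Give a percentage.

51.8%

(δR/R)² = (1·δV/V)² + (-1·δI/I)²
  V term: (1×0.0642)² = 0.00413
  I term: (-1×0.0619)² = 0.00384
Total = 0.00796. Share from V = 0.00413/0.00796 = 0.518.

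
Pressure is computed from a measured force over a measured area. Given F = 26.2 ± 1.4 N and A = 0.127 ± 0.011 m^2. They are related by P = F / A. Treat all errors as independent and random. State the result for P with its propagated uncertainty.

Relative error in a monomial: (δP/P)² = Σ (nᵢ · δxᵢ/xᵢ)².
  (1·δF/F)² = (1×0.0534)² = 0.00286;  (-1·δA/A)² = (-1×0.0866)² = 0.00750
δP/P = √(0.0104) = 0.102
P = 206 Pa, so δP = 0.102 × 206 = 21.0 Pa.

206 ± 21.0 Pa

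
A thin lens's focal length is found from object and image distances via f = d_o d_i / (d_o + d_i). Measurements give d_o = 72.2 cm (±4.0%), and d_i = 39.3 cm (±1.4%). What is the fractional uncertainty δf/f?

0.0168

∂f/∂d_o = (d_i/(d_o+d_i))² = 0.124;  ∂f/∂d_i = (d_o/(d_o+d_i))² = 0.419
δf = √((∂f/∂d_o · δd_o)² + (∂f/∂d_i · δd_i)²) = √(0.129 + 0.0532) = 0.427 cm
f = 25.4 cm, so δf/f = 0.427/25.4 = 0.0168.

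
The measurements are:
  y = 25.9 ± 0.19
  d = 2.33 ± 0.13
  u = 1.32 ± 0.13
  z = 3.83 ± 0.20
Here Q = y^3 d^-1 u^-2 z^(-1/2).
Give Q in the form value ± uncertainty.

2190 ± 454

Q is a product of powers, so relative uncertainties combine in quadrature:
  (3·δy/y)² = (3×0.00734)² = 0.000484;  (-1·δd/d)² = (-1×0.0558)² = 0.00311;  (-2·δu/u)² = (-2×0.0985)² = 0.0388;  (−½·δz/z)² = (-0.5×0.0522)² = 0.000682
δQ/Q = √(0.0431) = 0.208
Q = 2190, so δQ = 0.208 × 2190 = 454.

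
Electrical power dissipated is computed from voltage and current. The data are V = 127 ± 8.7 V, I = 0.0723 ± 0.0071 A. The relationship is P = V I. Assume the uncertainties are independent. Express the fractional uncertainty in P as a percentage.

12.0%

Products/powers → add relative errors in quadrature, weighted by exponent:
  (1·δV/V)² = (1×0.0685)² = 0.00469;  (1·δI/I)² = (1×0.0982)² = 0.00964
δP/P = √(0.0143) = 0.120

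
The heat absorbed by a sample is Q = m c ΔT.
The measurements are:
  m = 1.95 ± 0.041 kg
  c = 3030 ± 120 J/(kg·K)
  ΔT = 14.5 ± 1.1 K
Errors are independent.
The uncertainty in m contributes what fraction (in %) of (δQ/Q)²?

(δQ/Q)² = (1·δm/m)² + (1·δc/c)² + (1·δΔT/ΔT)²
  m term: (1×0.0210)² = 0.000442
  c term: (1×0.0396)² = 0.00157
  ΔT term: (1×0.0759)² = 0.00576
Total = 0.00777. Share from m = 0.000442/0.00777 = 0.0569.

5.69%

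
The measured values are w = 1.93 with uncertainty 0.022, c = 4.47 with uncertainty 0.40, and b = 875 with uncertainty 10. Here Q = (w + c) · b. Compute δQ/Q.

0.0636

Let u = w + c = 6.40. δu = √(δw² + δc²) = √(0.000484 + 0.160) = 0.401, so δu/u = 0.0626.
Q is then a monomial in u, b:
δQ/Q = √((δu/u)² + (1·δb/b)²) = √(0.00392 + 0.000131) = 0.0636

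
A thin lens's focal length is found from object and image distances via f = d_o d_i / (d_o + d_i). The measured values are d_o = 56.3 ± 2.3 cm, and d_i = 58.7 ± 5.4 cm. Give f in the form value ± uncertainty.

28.7 ± 1.43 cm

∂f/∂d_o = (d_i/(d_o+d_i))² = 0.261;  ∂f/∂d_i = (d_o/(d_o+d_i))² = 0.240
δf = √((∂f/∂d_o · δd_o)² + (∂f/∂d_i · δd_i)²) = √(0.359 + 1.68) = 1.43 cm
f = 28.7 cm.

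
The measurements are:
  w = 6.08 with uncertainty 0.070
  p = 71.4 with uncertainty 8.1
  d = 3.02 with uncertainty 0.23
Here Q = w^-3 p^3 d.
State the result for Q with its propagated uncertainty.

4890 ± 1710

Q is a product of powers, so relative uncertainties combine in quadrature:
  (-3·δw/w)² = (-3×0.0115)² = 0.00119;  (3·δp/p)² = (3×0.113)² = 0.116;  (1·δd/d)² = (1×0.0762)² = 0.00580
δQ/Q = √(0.123) = 0.350
Q = 4890, so δQ = 0.350 × 4890 = 1710.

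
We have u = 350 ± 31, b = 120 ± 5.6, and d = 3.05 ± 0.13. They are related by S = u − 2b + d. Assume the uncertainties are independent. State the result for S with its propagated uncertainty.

113 ± 33.0

Each term contributes (cᵢ δxᵢ)² to (δS)²:
  (δu)² = 961;  (2·δb)² = 125;  (δd)² = 0.0169
δS = √(1090) = 33.0
S = 113.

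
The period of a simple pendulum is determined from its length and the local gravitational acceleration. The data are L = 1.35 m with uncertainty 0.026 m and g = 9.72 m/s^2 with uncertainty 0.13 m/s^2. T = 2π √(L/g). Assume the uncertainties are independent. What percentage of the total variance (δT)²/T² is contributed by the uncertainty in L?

67.5%

(δT/T)² = (½·δL/L)² + (−½·δg/g)²
  L term: (0.5×0.0193)² = 9.27e-05
  g term: (-0.5×0.0134)² = 4.47e-05
Total = 0.000137. Share from L = 9.27e-05/0.000137 = 0.675.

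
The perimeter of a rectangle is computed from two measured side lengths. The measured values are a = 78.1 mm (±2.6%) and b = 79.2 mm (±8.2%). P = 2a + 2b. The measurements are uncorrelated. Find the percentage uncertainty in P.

4.33%

Each term contributes (cᵢ δxᵢ)² to (δP)²:
  (2·δa)² = 16.5;  (2·δb)² = 169
δP = √(185) = 13.6 mm
P = 315 mm, so δP/P = 13.6/315 = 0.0433.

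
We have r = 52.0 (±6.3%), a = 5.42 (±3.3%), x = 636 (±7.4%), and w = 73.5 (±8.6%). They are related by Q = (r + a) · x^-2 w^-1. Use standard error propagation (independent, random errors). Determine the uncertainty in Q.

Let u = r + a = 57.4. δu = √(δr² + δa²) = √(10.7 + 0.0320) = 3.28, so δu/u = 0.0571.
Q is then a monomial in u, x, w:
δQ/Q = √((δu/u)² + (-2·δx/x)² + (-1·δw/w)²) = √(0.00326 + 0.0219 + 0.00740) = 0.180
Q = 1.93e-06, so δQ = 0.180 × 1.93e-06 = 3.49e-07.

3.49e-07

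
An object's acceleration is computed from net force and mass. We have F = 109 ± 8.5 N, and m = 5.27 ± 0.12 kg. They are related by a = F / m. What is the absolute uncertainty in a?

Since a is a product/quotient, work with relative uncertainties:
  (1·δF/F)² = (1×0.0780)² = 0.00608;  (-1·δm/m)² = (-1×0.0228)² = 0.000518
δa/a = √(0.00660) = 0.0812
a = 20.7 m/s^2, so δa = 0.0812 × 20.7 = 1.68 m/s^2.

1.68 m/s^2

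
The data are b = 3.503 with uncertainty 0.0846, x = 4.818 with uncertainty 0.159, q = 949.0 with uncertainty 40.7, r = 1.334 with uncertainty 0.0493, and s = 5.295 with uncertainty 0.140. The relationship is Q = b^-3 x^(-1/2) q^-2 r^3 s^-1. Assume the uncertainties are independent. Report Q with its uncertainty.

Each factor contributes (exponent × relative error)² to (δQ/Q)²:
  (-3·δb/b)² = (-3×0.0242)² = 0.00525;  (−½·δx/x)² = (-0.5×0.0330)² = 0.000272;  (-2·δq/q)² = (-2×0.0429)² = 0.00736;  (3·δr/r)² = (3×0.0370)² = 0.0123;  (-1·δs/s)² = (-1×0.0264)² = 0.000699
δQ/Q = √(0.0259) = 0.161
Q = 5.276e-09, so δQ = 0.161 × 5.276e-09 = 8.49e-10.

(5.276 ± 0.849) × 10^-9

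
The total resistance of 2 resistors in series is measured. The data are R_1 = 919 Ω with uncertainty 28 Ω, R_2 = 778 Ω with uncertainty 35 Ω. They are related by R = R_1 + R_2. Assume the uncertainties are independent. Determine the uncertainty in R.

For a sum/difference, combine absolute errors in quadrature:
  (δR_1)² = 784;  (δR_2)² = 1220
δR = √(2010) = 44.8 Ω

44.8 Ω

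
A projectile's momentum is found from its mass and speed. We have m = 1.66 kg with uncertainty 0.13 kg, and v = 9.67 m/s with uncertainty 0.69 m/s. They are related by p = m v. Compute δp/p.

p is a product of powers, so relative uncertainties combine in quadrature:
  (1·δm/m)² = (1×0.0783)² = 0.00613;  (1·δv/v)² = (1×0.0714)² = 0.00509
δp/p = √(0.0112) = 0.106

0.106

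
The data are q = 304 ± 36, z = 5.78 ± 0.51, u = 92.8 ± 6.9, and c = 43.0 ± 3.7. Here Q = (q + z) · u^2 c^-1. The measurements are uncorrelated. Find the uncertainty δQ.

Let w = q + z = 310. δw = √(δq² + δz²) = √(1300 + 0.260) = 36.0, so δw/w = 0.116.
Q is then a monomial in w, u, c:
δQ/Q = √((δw/w)² + (2·δu/u)² + (-1·δc/c)²) = √(0.0135 + 0.0221 + 0.00740) = 0.207
Q = 62000, so δQ = 0.207 × 62000 = 12900.

12900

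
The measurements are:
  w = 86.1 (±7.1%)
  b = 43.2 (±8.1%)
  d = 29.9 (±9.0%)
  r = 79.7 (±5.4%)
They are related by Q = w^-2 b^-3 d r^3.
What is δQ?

Q is a product of powers, so relative uncertainties combine in quadrature:
  (-2·δw/w)² = (-2×0.0710)² = 0.0202;  (-3·δb/b)² = (-3×0.0810)² = 0.0590;  (1·δd/d)² = (1×0.0900)² = 0.00810;  (3·δr/r)² = (3×0.0540)² = 0.0262
δQ/Q = √(0.114) = 0.337
Q = 0.0253, so δQ = 0.337 × 0.0253 = 0.00853.

0.00853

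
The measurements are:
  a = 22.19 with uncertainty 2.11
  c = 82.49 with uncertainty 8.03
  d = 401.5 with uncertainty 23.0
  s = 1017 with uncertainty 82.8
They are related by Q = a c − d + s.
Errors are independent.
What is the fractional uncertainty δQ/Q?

0.108

Let p = a·c = 1830. δp/p = √((1·δa/a)² + (1·δc/c)²) = √(0.00904 + 0.00948) = 0.136, so δp = 249.
Q = p − d + s: δQ = √(δp² + δd² + δs²) = √(62000 + 529 + 6860) = 263
Q = 2446, so δQ/Q = 263/2446 = 0.108.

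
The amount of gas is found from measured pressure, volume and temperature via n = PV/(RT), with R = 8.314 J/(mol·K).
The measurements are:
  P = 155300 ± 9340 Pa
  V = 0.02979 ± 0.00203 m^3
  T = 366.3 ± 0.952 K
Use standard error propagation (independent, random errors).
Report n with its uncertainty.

For a monomial n ∝ P, V, T^-1, fractional errors add in quadrature:
  (1·δP/P)² = (1×0.0601)² = 0.00362;  (1·δV/V)² = (1×0.0681)² = 0.00464;  (-1·δT/T)² = (-1×0.00260)² = 6.75e-06
δn/n = √(0.00827) = 0.0909
n = 1.519 mol, so δn = 0.0909 × 1.519 = 0.138 mol.

1.519 ± 0.138 mol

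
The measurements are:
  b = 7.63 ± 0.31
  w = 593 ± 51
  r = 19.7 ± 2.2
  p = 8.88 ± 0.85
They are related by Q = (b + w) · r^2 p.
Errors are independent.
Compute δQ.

Let u = b + w = 601. δu = √(δb² + δw²) = √(0.0961 + 2600) = 51.0, so δu/u = 0.0849.
Q is then a monomial in u, r, p:
δQ/Q = √((δu/u)² + (2·δr/r)² + (1·δp/p)²) = √(0.00721 + 0.0499 + 0.00916) = 0.257
Q = 2.07e+06, so δQ = 0.257 × 2.07e+06 = 5.33e+05.

5.33e+05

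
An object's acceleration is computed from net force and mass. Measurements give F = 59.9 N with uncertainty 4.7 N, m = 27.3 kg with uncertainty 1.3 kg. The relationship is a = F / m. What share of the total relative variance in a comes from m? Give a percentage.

26.9%

(δa/a)² = (1·δF/F)² + (-1·δm/m)²
  F term: (1×0.0785)² = 0.00616
  m term: (-1×0.0476)² = 0.00227
Total = 0.00842. Share from m = 0.00227/0.00842 = 0.269.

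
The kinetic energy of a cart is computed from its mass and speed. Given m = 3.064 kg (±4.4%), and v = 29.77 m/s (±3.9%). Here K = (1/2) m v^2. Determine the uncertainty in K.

122 J

Each factor contributes (exponent × relative error)² to (δK/K)²:
  (1·δm/m)² = (1×0.0440)² = 0.00194;  (2·δv/v)² = (2×0.0390)² = 0.00608
δK/K = √(0.00802) = 0.0896
K = 1358 J, so δK = 0.0896 × 1358 = 122 J.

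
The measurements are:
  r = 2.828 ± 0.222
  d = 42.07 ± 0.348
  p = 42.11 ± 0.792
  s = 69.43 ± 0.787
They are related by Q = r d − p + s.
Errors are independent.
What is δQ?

Let w = r·d = 119.0. δw/w = √((1·δr/r)² + (1·δd/d)²) = √(0.00616 + 6.84e-05) = 0.0789, so δw = 9.39.
Q = w − p + s: δQ = √(δw² + δp² + δs²) = √(88.2 + 0.627 + 0.619) = 9.46

9.46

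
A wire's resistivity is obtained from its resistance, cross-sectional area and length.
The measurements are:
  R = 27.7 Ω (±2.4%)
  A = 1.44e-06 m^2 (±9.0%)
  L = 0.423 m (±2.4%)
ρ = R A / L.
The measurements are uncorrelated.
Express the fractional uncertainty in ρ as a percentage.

9.62%

Since ρ is a product/quotient, work with relative uncertainties:
  (1·δR/R)² = (1×0.0240)² = 0.000576;  (1·δA/A)² = (1×0.0900)² = 0.00810;  (-1·δL/L)² = (-1×0.0240)² = 0.000576
δρ/ρ = √(0.00925) = 0.0962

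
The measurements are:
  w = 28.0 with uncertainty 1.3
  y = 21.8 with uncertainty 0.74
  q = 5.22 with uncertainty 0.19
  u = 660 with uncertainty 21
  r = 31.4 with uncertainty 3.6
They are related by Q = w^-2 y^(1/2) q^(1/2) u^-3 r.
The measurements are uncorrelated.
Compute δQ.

Relative error in a monomial: (δQ/Q)² = Σ (nᵢ · δxᵢ/xᵢ)².
  (-2·δw/w)² = (-2×0.0464)² = 0.00862;  (½·δy/y)² = (0.5×0.0339)² = 0.000288;  (½·δq/q)² = (0.5×0.0364)² = 0.000331;  (-3·δu/u)² = (-3×0.0318)² = 0.00911;  (1·δr/r)² = (1×0.115)² = 0.0131
δQ/Q = √(0.0315) = 0.177
Q = 1.49e-09, so δQ = 0.177 × 1.49e-09 = 2.64e-10.

2.64e-10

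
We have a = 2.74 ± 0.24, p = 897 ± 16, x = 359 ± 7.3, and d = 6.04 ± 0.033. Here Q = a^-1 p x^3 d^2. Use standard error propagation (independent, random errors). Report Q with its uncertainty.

(5.53 ± 0.601) × 10^11

Relative error in a monomial: (δQ/Q)² = Σ (nᵢ · δxᵢ/xᵢ)².
  (-1·δa/a)² = (-1×0.0876)² = 0.00767;  (1·δp/p)² = (1×0.0178)² = 0.000318;  (3·δx/x)² = (3×0.0203)² = 0.00372;  (2·δd/d)² = (2×0.00546)² = 0.000119
δQ/Q = √(0.0118) = 0.109
Q = 5.53e+11, so δQ = 0.109 × 5.53e+11 = 6.01e+10.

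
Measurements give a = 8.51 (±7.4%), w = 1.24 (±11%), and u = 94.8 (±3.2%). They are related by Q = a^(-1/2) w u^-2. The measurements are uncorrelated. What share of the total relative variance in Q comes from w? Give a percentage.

68.9%

(δQ/Q)² = (−½·δa/a)² + (1·δw/w)² + (-2·δu/u)²
  a term: (-0.5×0.0740)² = 0.00137
  w term: (1×0.110)² = 0.0121
  u term: (-2×0.0320)² = 0.00410
Total = 0.0176. Share from w = 0.0121/0.0176 = 0.689.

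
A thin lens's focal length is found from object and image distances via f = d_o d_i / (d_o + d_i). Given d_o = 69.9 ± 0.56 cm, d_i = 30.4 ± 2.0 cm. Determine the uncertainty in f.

∂f/∂d_o = (d_i/(d_o+d_i))² = 0.0919;  ∂f/∂d_i = (d_o/(d_o+d_i))² = 0.486
δf = √((∂f/∂d_o · δd_o)² + (∂f/∂d_i · δd_i)²) = √(0.00265 + 0.944) = 0.973 cm

0.973 cm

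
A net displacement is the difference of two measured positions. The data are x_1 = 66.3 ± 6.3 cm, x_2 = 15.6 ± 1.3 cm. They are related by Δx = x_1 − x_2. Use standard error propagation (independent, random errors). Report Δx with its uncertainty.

Absolute uncertainties add in quadrature for a linear combination:
  (δx_1)² = 39.7;  (δx_2)² = 1.69
δΔx = √(41.4) = 6.43 cm
Δx = 50.7 cm.

50.7 ± 6.43 cm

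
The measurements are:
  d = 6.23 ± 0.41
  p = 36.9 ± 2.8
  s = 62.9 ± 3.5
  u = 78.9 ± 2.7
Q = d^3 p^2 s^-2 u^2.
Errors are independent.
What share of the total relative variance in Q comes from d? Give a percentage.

49.3%

(δQ/Q)² = (3·δd/d)² + (2·δp/p)² + (-2·δs/s)² + (2·δu/u)²
  d term: (3×0.0658)² = 0.0390
  p term: (2×0.0759)² = 0.0230
  s term: (-2×0.0556)² = 0.0124
  u term: (2×0.0342)² = 0.00468
Total = 0.0791. Share from d = 0.0390/0.0791 = 0.493.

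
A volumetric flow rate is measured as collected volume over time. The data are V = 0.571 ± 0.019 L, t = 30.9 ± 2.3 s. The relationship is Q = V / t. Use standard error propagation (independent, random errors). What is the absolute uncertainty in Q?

Q is a product of powers, so relative uncertainties combine in quadrature:
  (1·δV/V)² = (1×0.0333)² = 0.00111;  (-1·δt/t)² = (-1×0.0744)² = 0.00554
δQ/Q = √(0.00665) = 0.0815
Q = 0.0185 L/s, so δQ = 0.0815 × 0.0185 = 0.00151 L/s.

0.00151 L/s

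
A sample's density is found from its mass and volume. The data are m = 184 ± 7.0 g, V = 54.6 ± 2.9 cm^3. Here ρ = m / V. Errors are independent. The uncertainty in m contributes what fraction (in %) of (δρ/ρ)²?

33.9%

(δρ/ρ)² = (1·δm/m)² + (-1·δV/V)²
  m term: (1×0.0380)² = 0.00145
  V term: (-1×0.0531)² = 0.00282
Total = 0.00427. Share from m = 0.00145/0.00427 = 0.339.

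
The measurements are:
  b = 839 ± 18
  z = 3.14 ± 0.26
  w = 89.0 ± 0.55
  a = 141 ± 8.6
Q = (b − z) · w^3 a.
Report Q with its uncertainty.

(8.31 ± 0.559) × 10^10

Let u = b − z = 836. δu = √(δb² + δz²) = √(324 + 0.0676) = 18.0, so δu/u = 0.0215.
Q is then a monomial in u, w, a:
δQ/Q = √((δu/u)² + (3·δw/w)² + (1·δa/a)²) = √(0.000464 + 0.000344 + 0.00372) = 0.0673
Q = 8.31e+10, so δQ = 0.0673 × 8.31e+10 = 5.59e+09.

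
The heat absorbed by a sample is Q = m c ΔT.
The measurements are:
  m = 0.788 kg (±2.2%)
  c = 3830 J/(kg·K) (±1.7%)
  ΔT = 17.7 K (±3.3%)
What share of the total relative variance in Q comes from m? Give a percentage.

(δQ/Q)² = (1·δm/m)² + (1·δc/c)² + (1·δΔT/ΔT)²
  m term: (1×0.0220)² = 0.000484
  c term: (1×0.0170)² = 0.000289
  ΔT term: (1×0.0330)² = 0.00109
Total = 0.00186. Share from m = 0.000484/0.00186 = 0.260.

26.0%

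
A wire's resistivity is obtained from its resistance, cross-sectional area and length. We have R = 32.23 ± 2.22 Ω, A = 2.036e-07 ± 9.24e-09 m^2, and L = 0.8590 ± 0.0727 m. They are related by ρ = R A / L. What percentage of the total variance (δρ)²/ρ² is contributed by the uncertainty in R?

34.0%

(δρ/ρ)² = (1·δR/R)² + (1·δA/A)² + (-1·δL/L)²
  R term: (1×0.0689)² = 0.00474
  A term: (1×0.0454)² = 0.00206
  L term: (-1×0.0846)² = 0.00716
Total = 0.0140. Share from R = 0.00474/0.0140 = 0.340.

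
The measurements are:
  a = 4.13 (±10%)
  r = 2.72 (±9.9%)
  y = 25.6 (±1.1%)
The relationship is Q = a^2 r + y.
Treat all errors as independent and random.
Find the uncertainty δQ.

10.4

Let p = a^2·r = 46.4. δp/p = √((2·δa/a)² + (1·δr/r)²) = √(0.0400 + 0.00980) = 0.223, so δp = 10.4.
Q = p + y: δQ = √(δp² + δy²) = √(107 + 0.0793) = 10.4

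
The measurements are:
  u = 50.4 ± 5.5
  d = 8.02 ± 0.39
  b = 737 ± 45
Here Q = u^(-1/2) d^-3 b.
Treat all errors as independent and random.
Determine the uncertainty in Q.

0.0337

Each factor contributes (exponent × relative error)² to (δQ/Q)²:
  (−½·δu/u)² = (-0.5×0.109)² = 0.00298;  (-3·δd/d)² = (-3×0.0486)² = 0.0213;  (1·δb/b)² = (1×0.0611)² = 0.00373
δQ/Q = √(0.0280) = 0.167
Q = 0.201, so δQ = 0.167 × 0.201 = 0.0337.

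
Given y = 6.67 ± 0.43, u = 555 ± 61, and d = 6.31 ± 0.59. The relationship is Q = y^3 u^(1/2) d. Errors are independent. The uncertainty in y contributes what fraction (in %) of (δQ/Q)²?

76.1%

(δQ/Q)² = (3·δy/y)² + (½·δu/u)² + (1·δd/d)²
  y term: (3×0.0645)² = 0.0374
  u term: (0.5×0.110)² = 0.00302
  d term: (1×0.0935)² = 0.00874
Total = 0.0492. Share from y = 0.0374/0.0492 = 0.761.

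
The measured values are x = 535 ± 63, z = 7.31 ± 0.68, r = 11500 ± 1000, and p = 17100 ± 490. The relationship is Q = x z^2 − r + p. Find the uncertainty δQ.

Let w = x·z^2 = 28600. δw/w = √((1·δx/x)² + (2·δz/z)²) = √(0.0139 + 0.0346) = 0.220, so δw = 6290.
Q = w − r + p: δQ = √(δw² + δr² + δp²) = √(3.96e+07 + 1e+06 + 2.4e+05) = 6390

6390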